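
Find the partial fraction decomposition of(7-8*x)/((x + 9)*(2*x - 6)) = -79/(24*(x + 9)) - 17/(24*(x - 3))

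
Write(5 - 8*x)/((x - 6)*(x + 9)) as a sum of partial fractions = -77/(15*(x + 9)) - 43/(15*(x - 6))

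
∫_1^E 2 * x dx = -1 + exp(2)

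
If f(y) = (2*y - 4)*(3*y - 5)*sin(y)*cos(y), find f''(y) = -12*y^2*sin(2*y) + 44*y*sin(2*y) + 24*y*cos(2*y) - 34*sin(2*y) - 44*cos(2*y)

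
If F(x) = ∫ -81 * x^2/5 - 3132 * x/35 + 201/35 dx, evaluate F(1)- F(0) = -222/5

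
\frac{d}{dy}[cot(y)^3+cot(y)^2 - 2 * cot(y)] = -3*cot(y)^4 - 2*cot(y)^3 - cot(y)^2 - 2*cot(y) + 2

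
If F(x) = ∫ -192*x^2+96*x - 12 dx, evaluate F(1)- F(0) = -28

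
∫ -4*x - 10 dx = -2*x^2 - 10*x + C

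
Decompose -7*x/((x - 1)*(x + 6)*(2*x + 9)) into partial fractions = -42/(11*(2*x + 9)) + 2/(x + 6) - 1/(11*(x - 1))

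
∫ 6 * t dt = 3*t^2 + C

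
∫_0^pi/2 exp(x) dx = -1 + exp(pi/2)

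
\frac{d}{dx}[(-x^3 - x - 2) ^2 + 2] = 6*x^5 + 8*x^3 + 12*x^2 + 2*x + 4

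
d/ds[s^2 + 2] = 2*s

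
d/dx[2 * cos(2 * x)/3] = -4*sin(2*x)/3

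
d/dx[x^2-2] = 2*x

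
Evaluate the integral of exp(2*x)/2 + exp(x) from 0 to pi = -9/4 + (1 + exp(pi)/2)^2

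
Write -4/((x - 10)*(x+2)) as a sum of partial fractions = 1/(3*(x + 2)) - 1/(3*(x - 10))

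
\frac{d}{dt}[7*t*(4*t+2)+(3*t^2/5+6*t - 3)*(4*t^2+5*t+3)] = 48*t^3/5 + 81*t^2 + 478*t/5 + 17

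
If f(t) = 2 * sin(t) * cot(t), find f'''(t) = 2*sin(t)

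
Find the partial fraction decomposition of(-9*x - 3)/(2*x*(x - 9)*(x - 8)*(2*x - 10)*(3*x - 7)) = 243/(9520*(3*x - 7)) - 1/(40*(x - 5)) + 25/(544*(x - 8)) - 7/(240*(x - 9)) - 1/(3360*x)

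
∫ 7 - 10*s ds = -5*s^2 + 7*s + C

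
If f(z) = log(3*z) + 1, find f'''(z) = 2/z^3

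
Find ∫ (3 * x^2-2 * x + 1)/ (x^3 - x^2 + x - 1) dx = log(-3*x^3 + 3*x^2 - 3*x + 3) + C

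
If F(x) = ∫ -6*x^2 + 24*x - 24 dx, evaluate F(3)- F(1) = -4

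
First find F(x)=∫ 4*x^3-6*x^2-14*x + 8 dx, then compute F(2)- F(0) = -12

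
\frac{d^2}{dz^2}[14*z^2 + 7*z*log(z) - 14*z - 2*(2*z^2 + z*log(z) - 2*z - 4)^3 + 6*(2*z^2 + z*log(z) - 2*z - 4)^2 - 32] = (-480*z^5 - 480*z^4*log(z) + 744*z^4 - 144*z^3*log(z)^2 + 408*z^3*log(z) + 1176*z^3 - 12*z^2*log(z)^3 + 42*z^2*log(z)^2 + 684*z^2*log(z) - 840*z^2 + 60*z*log(z)^2 - 60*z*log(z) - 608*z - 137)/z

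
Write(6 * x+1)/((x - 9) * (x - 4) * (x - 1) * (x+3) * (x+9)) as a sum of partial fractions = -53/(14040*(x + 9)) + 17/(2016*(x + 3)) + 7/(960*(x - 1)) - 5/(273*(x - 4)) + 11/(1728*(x - 9))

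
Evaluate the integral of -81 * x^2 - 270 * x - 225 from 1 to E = (-3*E - 5)^3 + 512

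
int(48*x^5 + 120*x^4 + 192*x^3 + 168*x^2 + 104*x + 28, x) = 8*x^6 + 24*x^5 + 48*x^4 + 56*x^3 + 52*x^2 + 28*x + C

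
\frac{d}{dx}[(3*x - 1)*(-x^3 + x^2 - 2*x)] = -12*x^3 + 12*x^2 - 14*x + 2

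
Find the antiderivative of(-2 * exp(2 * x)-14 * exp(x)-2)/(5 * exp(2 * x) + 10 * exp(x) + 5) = 2*(-(x - 35)*(exp(x) + 1) - 5*exp(x))/(5*(exp(x) + 1)) + C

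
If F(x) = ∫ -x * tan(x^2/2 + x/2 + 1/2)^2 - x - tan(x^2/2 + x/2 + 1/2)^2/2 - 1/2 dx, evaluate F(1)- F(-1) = -tan(3/2) + tan(1/2)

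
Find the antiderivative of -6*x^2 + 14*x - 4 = -2*x^3 + 7*x^2 - 4*x + C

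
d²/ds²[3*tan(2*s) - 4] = 24*sin(2*s)/cos(2*s)^3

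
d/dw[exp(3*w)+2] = 3*exp(3*w)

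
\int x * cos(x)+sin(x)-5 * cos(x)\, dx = (x - 5)*sin(x) + C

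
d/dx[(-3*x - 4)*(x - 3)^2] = -9*x^2 + 28*x - 3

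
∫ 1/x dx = log(x/2) + C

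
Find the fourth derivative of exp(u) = exp(u)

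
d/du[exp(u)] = exp(u)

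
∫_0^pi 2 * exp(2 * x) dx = -1 + exp(2*pi)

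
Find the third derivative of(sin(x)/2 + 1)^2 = -sin(2*x) - cos(x)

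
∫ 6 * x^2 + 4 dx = 2*x^3 + 4*x + C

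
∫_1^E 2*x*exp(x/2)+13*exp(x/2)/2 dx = -9*exp(1/2) + (5 + 4*E)*exp(E/2)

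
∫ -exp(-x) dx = exp(-x) + C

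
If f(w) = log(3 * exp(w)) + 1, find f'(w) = 1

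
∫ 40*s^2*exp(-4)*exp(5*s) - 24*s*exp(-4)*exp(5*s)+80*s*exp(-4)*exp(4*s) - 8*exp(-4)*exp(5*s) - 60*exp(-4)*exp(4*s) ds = 4*(s - 1)*(2*s*exp(s) + 5)*exp(4*s - 4) + C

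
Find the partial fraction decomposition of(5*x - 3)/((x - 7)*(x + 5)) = 7/(3*(x + 5)) + 8/(3*(x - 7))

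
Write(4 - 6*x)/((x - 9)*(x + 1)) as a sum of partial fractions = -1/(x + 1) - 5/(x - 9)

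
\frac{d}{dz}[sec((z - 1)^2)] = 2*z*tan(z^2 - 2*z + 1)*sec(z^2 - 2*z + 1) - 2*tan(z^2 - 2*z + 1)*sec(z^2 - 2*z + 1)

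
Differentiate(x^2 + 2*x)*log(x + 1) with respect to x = (2*x^2*log(x + 1) + x^2 + 4*x*log(x + 1) + 2*x + 2*log(x + 1))/(x + 1)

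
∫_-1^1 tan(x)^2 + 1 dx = 2*tan(1)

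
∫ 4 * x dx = 2*x^2 + C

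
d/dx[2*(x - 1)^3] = 6*x^2 - 12*x + 6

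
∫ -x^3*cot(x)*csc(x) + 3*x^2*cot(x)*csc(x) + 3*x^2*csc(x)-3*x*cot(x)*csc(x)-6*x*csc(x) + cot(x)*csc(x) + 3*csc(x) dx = (x - 1)^3*csc(x) + C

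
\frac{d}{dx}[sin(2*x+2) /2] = cos(2*x + 2)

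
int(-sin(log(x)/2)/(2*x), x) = cos(log(x)/2) + C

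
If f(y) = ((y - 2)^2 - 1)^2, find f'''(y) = 24*y - 48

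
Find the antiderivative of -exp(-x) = exp(-x) + C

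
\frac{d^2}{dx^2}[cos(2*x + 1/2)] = -4*cos(2*x + 1/2)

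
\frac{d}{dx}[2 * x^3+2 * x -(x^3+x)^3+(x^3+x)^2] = -9*x^8 - 21*x^6 + 6*x^5 - 15*x^4 + 8*x^3 + 3*x^2 + 2*x + 2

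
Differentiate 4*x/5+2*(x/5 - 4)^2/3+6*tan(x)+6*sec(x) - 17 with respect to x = 4*x/75 + 6*tan(x)^2 + 6*tan(x)*sec(x) + 86/15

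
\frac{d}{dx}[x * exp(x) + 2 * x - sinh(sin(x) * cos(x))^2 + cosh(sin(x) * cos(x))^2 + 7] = x*exp(x) + exp(x) + 2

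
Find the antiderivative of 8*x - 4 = 4*x^2 - 4*x + C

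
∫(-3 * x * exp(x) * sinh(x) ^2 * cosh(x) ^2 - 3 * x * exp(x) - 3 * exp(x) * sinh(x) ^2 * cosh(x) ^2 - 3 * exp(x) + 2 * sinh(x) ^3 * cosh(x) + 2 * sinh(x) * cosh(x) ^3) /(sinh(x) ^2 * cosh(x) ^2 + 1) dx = -3*x*exp(x) + log(cosh(4*x)/8 + 7/8) + C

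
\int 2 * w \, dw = w^2 + C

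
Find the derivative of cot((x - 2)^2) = 2*(2 - x)/sin(x^2 - 4*x + 4)^2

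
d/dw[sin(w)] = cos(w)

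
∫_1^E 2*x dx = -1 + exp(2)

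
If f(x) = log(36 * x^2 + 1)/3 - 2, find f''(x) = (24 - 864*x^2)/(1296*x^4 + 72*x^2 + 1)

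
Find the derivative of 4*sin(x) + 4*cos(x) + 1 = -4*sin(x) + 4*cos(x)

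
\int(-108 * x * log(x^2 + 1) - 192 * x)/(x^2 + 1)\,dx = 3*(-9*log(x^2 + 1) - 32)*log(x^2 + 1) + C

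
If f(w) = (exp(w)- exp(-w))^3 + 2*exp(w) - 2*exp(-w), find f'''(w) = (27*exp(6*w) - exp(4*w) - exp(2*w) + 27)*exp(-3*w)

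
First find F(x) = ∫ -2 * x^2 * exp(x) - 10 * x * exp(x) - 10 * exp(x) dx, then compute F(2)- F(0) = 4 - 24*exp(2)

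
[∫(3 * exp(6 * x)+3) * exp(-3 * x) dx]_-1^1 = -2*exp(-3) + 2*exp(3)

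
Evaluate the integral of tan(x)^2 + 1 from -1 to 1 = 2*tan(1)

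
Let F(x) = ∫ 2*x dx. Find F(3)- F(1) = 8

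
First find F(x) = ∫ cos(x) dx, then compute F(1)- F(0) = sin(1)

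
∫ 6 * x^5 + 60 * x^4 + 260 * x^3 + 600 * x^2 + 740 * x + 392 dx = x^6 + 12*x^5 + 65*x^4 + 200*x^3 + 370*x^2 + 392*x + C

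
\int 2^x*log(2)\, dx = 2^x + C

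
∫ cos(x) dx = sin(x) + C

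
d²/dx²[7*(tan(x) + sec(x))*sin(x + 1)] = 14*sin(x + 1)*tan(x)^3 + 14*sin(x + 1)*tan(x)^2*sec(x) + 7*sin(x + 1)*tan(x) + 14*cos(x + 1)*tan(x)^2 + 14*cos(x + 1)*tan(x)*sec(x) + 14*cos(x + 1)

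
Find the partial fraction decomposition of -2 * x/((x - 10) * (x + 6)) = -3/(4*(x + 6)) - 5/(4*(x - 10))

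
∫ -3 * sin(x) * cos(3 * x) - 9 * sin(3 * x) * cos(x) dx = 3*cos(x)*cos(3*x) + C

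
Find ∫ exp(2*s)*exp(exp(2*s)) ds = exp(exp(2*s))/2 + C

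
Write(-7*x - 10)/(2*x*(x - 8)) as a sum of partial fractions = -33/(8*(x - 8)) + 5/(8*x)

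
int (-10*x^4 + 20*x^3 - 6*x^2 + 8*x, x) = -2*x^5 + 5*x^4 - 2*x^3 + 4*x^2 + C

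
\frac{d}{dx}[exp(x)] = exp(x)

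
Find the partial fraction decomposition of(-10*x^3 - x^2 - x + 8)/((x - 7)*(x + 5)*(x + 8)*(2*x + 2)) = -2536/(315*(x + 8)) + 619/(144*(x + 5)) - 9/(224*(x + 1)) - 1739/(1440*(x - 7))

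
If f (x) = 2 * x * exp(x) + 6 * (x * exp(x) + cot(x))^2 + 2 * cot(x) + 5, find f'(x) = 12*x^2*exp(2*x) + 12*x*exp(2*x) + 2*x*exp(x) + 12*x*exp(x)/tan(x) - 12*x*exp(x)/sin(x)^2 + 2*exp(x) + 12*exp(x)/tan(x) - 2/sin(x)^2 - 12*cos(x)/sin(x)^3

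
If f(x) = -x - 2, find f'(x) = -1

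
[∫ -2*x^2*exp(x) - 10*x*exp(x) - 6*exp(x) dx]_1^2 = -20*exp(2) + 8*E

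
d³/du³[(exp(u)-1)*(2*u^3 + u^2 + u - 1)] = 2*u^3*exp(u) + 19*u^2*exp(u) + 43*u*exp(u) + 20*exp(u) - 12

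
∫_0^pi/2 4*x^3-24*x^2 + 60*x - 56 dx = -49 + ((-2 + pi/2)^2 + 3)^2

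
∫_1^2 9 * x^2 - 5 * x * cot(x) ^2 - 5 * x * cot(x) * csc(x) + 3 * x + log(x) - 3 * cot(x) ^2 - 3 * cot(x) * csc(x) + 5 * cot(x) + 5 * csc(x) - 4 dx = -8*csc(1) + 13*cot(2) - 8*cot(1) + 2*log(2) + 13*csc(2) + 31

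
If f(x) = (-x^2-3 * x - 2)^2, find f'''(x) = 24*x + 36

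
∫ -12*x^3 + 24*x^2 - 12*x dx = -3*x^4 + 8*x^3 - 6*x^2 + C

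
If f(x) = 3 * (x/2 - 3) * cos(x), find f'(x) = -3*x*sin(x)/2 + 9*sin(x) + 3*cos(x)/2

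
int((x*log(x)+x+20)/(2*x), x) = (x + 20)*log(x)/2 + C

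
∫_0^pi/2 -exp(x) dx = 1 - exp(pi/2)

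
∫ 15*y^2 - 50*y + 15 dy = 5*y^3 - 25*y^2 + 15*y + C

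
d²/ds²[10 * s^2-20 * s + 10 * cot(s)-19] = 20 + 20*cos(s)/sin(s)^3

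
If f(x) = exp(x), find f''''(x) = exp(x)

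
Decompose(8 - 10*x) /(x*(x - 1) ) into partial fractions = -2/(x - 1) - 8/x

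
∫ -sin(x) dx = cos(x) + C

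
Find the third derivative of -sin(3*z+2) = 27*cos(3*z + 2)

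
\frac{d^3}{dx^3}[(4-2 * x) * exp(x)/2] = -x*exp(x) - exp(x)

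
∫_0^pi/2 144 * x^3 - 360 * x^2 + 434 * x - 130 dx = -36 - 5*pi + 4*(-5*pi/2 + 3 + 3*pi^2/4)^2 + 45*pi^2/4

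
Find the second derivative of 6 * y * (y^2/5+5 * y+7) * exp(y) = 6*y^3*exp(y)/5 + 186*y^2*exp(y)/5 + 846*y*exp(y)/5 + 144*exp(y)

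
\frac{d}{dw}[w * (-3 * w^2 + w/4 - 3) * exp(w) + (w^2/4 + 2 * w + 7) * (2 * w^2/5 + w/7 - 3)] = -3*w^3*exp(w) + 2*w^3/5 - 35*w^2*exp(w)/4 + 351*w^2/140 - 5*w*exp(w)/2 + 327*w/70 - 3*exp(w) - 5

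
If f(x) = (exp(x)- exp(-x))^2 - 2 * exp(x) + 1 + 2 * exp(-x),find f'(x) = (2*exp(4*x) - 2*exp(3*x) - 2*exp(x) - 2)*exp(-2*x)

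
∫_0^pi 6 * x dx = 3*pi^2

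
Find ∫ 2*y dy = y^2 + C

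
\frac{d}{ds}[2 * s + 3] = 2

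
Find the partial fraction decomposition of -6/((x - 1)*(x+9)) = 3/(5*(x + 9)) - 3/(5*(x - 1))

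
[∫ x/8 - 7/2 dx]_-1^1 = -7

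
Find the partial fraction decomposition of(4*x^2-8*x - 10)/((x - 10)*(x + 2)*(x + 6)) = 91/(32*(x + 6)) - 11/(24*(x + 2)) + 155/(96*(x - 10))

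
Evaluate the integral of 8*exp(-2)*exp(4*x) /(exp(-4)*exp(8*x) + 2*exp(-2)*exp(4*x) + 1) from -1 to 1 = -2*exp(-6)/(exp(-6) + 1) + 2*exp(2)/(1 + exp(2))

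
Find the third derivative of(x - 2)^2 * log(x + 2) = (2*x^2 + 16*x + 56)/(x^3 + 6*x^2 + 12*x + 8)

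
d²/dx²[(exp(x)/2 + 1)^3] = 9*exp(3*x)/8 + 3*exp(2*x) + 3*exp(x)/2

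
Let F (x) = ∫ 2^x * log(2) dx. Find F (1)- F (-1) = 3/2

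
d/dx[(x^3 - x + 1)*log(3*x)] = (3*x^3*log(x) + x^3 + 3*x^3*log(3) - x*log(x) - x*log(3) - x + 1)/x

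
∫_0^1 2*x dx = 1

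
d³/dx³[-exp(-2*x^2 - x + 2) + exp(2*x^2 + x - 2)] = (64*x^3*exp(4*x^2 + 2*x - 4) + 64*x^3 + 48*x^2*exp(4*x^2 + 2*x - 4) + 48*x^2 + 60*x*exp(4*x^2 + 2*x - 4) - 36*x + 13*exp(4*x^2 + 2*x - 4) - 11)*exp(-2*x^2 - x + 2)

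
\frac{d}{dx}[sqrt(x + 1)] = 1/(2*sqrt(x + 1))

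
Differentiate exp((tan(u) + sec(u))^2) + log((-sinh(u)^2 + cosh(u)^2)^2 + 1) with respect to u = 2*(sin(u) + 1)^2*exp(2*sin(u)/cos(u)^2)*exp(cos(u)^(-2))*exp(tan(u)^2)/cos(u)^3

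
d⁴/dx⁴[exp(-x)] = exp(-x)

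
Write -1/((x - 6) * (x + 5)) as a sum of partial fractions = 1/(11*(x + 5)) - 1/(11*(x - 6))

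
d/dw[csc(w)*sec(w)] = cos(w)^(-2) - 1/sin(w)^2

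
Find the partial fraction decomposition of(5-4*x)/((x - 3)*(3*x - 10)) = -25/(3*x - 10) + 7/(x - 3)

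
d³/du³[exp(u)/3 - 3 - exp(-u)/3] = (exp(2*u) + 1)*exp(-u)/3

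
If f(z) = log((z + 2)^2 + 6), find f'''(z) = (4*z^3 + 24*z^2 - 24*z - 112)/(z^6 + 12*z^5 + 78*z^4 + 304*z^3 + 780*z^2 + 1200*z + 1000)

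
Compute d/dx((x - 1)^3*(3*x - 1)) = 12*x^3 - 30*x^2 + 24*x - 6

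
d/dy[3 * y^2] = 6*y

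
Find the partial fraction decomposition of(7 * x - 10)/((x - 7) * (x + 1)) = 17/(8*(x + 1)) + 39/(8*(x - 7))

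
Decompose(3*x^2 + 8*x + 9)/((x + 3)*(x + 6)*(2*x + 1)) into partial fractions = 23/(55*(2*x + 1)) + 23/(11*(x + 6)) - 4/(5*(x + 3))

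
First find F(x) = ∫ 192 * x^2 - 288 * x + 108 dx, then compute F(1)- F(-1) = 344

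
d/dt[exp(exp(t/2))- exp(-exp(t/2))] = (exp(t/2) + exp(t/2 + 2*exp(t/2)))*exp(-exp(t/2))/2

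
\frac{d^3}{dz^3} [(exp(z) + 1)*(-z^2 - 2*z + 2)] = -z^2*exp(z) - 8*z*exp(z) - 10*exp(z)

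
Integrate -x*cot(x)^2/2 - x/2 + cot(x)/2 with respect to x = x*cot(x)/2 + C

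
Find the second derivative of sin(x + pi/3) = -sin(x + pi/3)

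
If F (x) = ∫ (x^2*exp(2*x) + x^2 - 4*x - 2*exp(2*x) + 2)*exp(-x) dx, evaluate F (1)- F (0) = -E + exp(-1)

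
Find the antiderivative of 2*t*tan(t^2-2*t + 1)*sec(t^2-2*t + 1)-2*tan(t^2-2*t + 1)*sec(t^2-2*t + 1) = sec((t - 1)^2) + C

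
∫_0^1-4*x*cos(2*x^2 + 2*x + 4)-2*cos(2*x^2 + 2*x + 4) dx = -sin(8) + sin(4)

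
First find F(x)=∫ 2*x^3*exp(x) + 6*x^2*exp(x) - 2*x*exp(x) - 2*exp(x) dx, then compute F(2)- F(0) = 12*exp(2)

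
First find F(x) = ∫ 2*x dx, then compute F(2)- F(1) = 3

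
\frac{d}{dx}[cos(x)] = -sin(x)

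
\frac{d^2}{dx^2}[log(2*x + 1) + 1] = -4/(4*x^2 + 4*x + 1)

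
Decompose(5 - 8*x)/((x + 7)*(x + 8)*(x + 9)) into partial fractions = 77/(2*(x + 9)) - 69/(x + 8) + 61/(2*(x + 7))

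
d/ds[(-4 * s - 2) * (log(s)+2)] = (-4*s*log(s) - 12*s - 2)/s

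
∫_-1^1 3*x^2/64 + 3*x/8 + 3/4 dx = 49/32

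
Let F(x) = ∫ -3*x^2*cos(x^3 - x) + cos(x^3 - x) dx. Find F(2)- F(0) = -sin(6)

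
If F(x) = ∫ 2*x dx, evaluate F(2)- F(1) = 3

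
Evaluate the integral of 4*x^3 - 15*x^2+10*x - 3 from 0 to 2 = -10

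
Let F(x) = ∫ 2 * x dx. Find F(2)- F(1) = 3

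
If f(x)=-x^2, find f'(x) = -2*x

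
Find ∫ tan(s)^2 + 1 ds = tan(s) + C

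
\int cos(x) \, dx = sin(x) + C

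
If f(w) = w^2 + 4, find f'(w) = 2*w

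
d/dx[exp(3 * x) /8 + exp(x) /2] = 3*exp(3*x)/8 + exp(x)/2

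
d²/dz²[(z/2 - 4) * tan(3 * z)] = 3*(3*z*sin(3*z)/cos(3*z) - 24*sin(3*z)/cos(3*z) + 1)/cos(3*z)^2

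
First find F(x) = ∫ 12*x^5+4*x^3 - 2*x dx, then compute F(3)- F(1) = 1528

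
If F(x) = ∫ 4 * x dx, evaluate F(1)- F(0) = 2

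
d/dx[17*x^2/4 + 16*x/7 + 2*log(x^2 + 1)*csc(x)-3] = (119*x^3 - 28*x^2*log(x^2 + 1)*cot(x)*csc(x) + 32*x^2 + 56*x*csc(x) + 119*x - 28*log(x^2 + 1)*cot(x)*csc(x) + 32)/(14*x^2 + 14)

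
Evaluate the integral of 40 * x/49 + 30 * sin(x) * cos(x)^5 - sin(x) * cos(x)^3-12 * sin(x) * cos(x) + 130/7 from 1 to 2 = -6*cos(1)^2 - 5*cos(2)^6 - cos(1)^4/4 + cos(2)^4/4 + 5*cos(1)^6 + 6*cos(2)^2 + 970/49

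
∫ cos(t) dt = sin(t) + C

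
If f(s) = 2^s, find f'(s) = 2^s*log(2)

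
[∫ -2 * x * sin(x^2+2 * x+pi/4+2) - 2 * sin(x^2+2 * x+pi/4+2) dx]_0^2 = cos(pi/4 + 10) - cos(pi/4 + 2)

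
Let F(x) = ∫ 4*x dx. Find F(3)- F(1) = 16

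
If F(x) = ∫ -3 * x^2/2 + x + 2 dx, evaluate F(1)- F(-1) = 3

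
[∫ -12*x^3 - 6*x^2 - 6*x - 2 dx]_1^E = (-3*E - 2)*(E + exp(3)) + 10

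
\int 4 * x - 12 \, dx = 2*x^2 - 12*x + C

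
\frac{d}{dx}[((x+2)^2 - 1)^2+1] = 4*x^3 + 24*x^2 + 44*x + 24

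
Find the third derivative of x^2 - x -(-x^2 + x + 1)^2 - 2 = 12 - 24*x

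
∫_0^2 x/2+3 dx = 7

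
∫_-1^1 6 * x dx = 0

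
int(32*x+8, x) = 16*x^2 + 8*x + C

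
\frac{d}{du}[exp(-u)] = -exp(-u)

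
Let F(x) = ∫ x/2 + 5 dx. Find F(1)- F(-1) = 10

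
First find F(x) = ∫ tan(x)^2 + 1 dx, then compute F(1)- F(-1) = 2*tan(1)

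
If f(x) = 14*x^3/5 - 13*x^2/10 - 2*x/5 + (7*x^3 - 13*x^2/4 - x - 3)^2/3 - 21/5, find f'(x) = 98*x^5 - 455*x^4/6 - 55*x^3/12 - 271*x^2/10 + 166*x/15 + 8/5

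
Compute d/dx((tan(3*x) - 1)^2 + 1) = 6*(sin(3*x)/cos(3*x) - 1)/cos(3*x)^2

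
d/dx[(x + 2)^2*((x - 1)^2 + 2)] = 4*x^3 + 6*x^2 - 2*x + 4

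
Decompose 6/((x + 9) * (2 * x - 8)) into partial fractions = -3/(13*(x + 9)) + 3/(13*(x - 4))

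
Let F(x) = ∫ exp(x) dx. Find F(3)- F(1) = -E + exp(3)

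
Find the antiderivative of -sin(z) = cos(z) + C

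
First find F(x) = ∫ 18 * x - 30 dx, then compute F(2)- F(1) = -3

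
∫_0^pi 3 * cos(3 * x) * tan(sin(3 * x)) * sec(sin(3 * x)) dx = 0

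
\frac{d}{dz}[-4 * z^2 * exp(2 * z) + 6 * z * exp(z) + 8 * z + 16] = -8*z^2*exp(2*z) - 8*z*exp(2*z) + 6*z*exp(z) + 6*exp(z) + 8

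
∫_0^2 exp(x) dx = -1 + exp(2)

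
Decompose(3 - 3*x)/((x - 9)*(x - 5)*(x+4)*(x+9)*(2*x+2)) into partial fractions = 1/(672*(x + 9)) - 1/(234*(x + 4)) + 1/(480*(x + 1)) + 1/(504*(x - 5)) - 1/(780*(x - 9))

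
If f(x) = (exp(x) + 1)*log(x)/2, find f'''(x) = (x^3*exp(x)*log(x) + 3*x^2*exp(x) - 3*x*exp(x) + 2*exp(x) + 2)/(2*x^3)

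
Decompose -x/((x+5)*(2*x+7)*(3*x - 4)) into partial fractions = -12/(551*(3*x - 4)) - 14/(87*(2*x + 7)) + 5/(57*(x + 5))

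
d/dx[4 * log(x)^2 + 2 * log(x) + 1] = (8*log(x) + 2)/x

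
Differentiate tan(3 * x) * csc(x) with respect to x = (3/cos(3*x)^2 - cos(x)*tan(3*x)/sin(x))/sin(x)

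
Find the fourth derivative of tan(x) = 24*tan(x)^5 + 40*tan(x)^3 + 16*tan(x)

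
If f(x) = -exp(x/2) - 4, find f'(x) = -exp(x/2)/2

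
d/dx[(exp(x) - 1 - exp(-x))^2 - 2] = (2*exp(4*x) - 2*exp(3*x) - 2*exp(x) - 2)*exp(-2*x)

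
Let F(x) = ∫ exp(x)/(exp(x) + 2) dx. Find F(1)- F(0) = -log(3) + log(2 + E)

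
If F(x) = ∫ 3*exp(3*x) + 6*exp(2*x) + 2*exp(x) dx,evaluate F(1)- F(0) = -7 - E + (1 + E)^3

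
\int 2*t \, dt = t^2 + C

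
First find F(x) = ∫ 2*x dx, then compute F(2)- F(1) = 3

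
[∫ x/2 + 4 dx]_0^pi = -16 + (pi/2 + 4)^2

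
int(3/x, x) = 3*log(x) + C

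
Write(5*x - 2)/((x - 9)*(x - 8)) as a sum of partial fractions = -38/(x - 8) + 43/(x - 9)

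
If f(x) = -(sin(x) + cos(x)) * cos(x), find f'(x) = -sqrt(2)*cos(2*x + pi/4)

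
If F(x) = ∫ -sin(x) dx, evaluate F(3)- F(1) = cos(3) - cos(1)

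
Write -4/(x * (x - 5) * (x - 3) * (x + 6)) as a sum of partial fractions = 2/(297*(x + 6)) + 2/(27*(x - 3)) - 2/(55*(x - 5)) - 2/(45*x)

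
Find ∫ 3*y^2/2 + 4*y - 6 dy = y^3/2 + 2*y^2 - 6*y + C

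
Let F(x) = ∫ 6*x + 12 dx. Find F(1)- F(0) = 15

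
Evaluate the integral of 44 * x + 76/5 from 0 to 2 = 592/5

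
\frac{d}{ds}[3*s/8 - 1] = 3/8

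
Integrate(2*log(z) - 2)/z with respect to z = (log(z) - 1)^2 + C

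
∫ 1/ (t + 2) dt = log(t + 2) + C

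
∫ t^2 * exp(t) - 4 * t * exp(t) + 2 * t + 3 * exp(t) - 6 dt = (t - 3)^2*(exp(t) + 1) + C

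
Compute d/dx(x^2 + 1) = 2*x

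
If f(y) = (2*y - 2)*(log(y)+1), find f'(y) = (2*y*log(y) + 4*y - 2)/y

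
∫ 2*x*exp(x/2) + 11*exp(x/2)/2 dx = (4*x + 3)*exp(x/2) + C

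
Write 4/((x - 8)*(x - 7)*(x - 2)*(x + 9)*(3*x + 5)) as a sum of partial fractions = -81/(45617*(3*x + 5)) + 1/(16456*(x + 9)) + 2/(1815*(x - 2)) - 1/(520*(x - 7)) + 2/(1479*(x - 8))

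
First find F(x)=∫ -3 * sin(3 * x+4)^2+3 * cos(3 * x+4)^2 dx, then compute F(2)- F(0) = -sin(8)/2 + sin(20)/2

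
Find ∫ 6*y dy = 3*y^2 + C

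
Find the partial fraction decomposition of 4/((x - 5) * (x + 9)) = -2/(7*(x + 9)) + 2/(7*(x - 5))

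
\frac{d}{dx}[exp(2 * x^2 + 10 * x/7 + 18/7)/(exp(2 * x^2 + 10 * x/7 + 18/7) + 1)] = (28*x*exp(2*x^2 + 10*x/7 + 18/7) + 10*exp(2*x^2 + 10*x/7 + 18/7))/(7*exp(36/7)*exp(20*x/7)*exp(4*x^2) + 14*exp(18/7)*exp(10*x/7)*exp(2*x^2) + 7)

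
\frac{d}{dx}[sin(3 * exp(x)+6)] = 3*exp(x)*cos(3*exp(x) + 6)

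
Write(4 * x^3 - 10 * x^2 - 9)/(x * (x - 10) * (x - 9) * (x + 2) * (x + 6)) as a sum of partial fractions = -137/(640*(x + 6)) + 27/(352*(x + 2)) - 233/(165*(x - 9)) + 997/(640*(x - 10)) - 1/(120*x)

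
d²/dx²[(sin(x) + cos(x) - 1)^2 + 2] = -4*sin(2*x) + 2*sqrt(2)*sin(x + pi/4)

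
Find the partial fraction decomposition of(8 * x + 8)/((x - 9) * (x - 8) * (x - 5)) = 4/(x - 5) - 24/(x - 8) + 20/(x - 9)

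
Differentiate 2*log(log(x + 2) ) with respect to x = 2/(x*log(x + 2) + 2*log(x + 2))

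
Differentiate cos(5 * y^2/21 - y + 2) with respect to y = (1 - 10*y/21)*sin(5*y^2/21 - y + 2)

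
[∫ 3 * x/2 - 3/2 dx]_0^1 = -3/4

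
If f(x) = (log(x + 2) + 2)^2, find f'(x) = (2*log(x + 2) + 4)/(x + 2)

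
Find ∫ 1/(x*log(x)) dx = log(6*log(x)) + C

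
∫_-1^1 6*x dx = 0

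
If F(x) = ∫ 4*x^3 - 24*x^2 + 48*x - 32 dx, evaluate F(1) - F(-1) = -80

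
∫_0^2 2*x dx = 4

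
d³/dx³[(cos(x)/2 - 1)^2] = -sin(x) + sin(2*x)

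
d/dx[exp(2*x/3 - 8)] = 2*exp(2*x/3 - 8)/3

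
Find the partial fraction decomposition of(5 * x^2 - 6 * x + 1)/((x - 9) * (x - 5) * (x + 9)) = 115/(63*(x + 9)) - 12/(7*(x - 5)) + 44/(9*(x - 9))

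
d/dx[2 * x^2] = 4*x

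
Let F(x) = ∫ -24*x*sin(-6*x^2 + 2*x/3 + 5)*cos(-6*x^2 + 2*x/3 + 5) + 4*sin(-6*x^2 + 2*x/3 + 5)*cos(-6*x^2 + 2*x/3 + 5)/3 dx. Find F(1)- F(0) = cos(10)/2 - cos(2/3)/2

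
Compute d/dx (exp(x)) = exp(x)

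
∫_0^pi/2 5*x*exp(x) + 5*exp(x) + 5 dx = 5*pi*(1 + exp(pi/2))/2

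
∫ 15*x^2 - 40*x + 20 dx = 5*x^3 - 20*x^2 + 20*x + C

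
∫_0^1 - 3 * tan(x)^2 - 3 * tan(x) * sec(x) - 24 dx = -18 - 3/cos(1) - 3*tan(1)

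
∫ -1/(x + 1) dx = -log(x + 1) + C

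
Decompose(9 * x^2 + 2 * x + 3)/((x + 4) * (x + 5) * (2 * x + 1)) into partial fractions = 17/(63*(2*x + 1)) + 218/(9*(x + 5)) - 139/(7*(x + 4))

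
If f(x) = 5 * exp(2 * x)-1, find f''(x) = 20*exp(2*x)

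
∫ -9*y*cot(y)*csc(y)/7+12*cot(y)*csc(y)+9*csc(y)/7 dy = (9*y/7 - 12)*csc(y) + C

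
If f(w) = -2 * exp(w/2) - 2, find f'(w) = -exp(w/2)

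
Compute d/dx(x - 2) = 1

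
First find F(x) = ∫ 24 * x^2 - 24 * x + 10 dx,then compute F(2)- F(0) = 36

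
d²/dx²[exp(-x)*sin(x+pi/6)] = -2*exp(-x)*cos(x + pi/6)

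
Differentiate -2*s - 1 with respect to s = -2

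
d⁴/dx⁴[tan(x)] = 24*tan(x)^5 + 40*tan(x)^3 + 16*tan(x)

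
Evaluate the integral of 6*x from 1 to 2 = 9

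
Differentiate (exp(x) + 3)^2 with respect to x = 2*exp(2*x) + 6*exp(x)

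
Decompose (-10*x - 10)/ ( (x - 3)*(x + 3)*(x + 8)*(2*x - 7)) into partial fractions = -360/(299*(2*x - 7)) - 14/(253*(x + 8)) + 2/(39*(x + 3)) + 20/(33*(x - 3))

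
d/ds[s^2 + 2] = 2*s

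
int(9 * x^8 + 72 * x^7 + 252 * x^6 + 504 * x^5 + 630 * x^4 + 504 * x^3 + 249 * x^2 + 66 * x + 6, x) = x^9 + 9*x^8 + 36*x^7 + 84*x^6 + 126*x^5 + 126*x^4 + 83*x^3 + 33*x^2 + 6*x + C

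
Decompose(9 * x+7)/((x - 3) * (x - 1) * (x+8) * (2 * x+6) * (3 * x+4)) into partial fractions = -81/(3640*(3*x + 4)) - 13/(3960*(x + 8)) + 1/(60*(x + 3)) - 1/(63*(x - 1)) + 17/(1716*(x - 3))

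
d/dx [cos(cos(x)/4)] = sin(x)*sin(cos(x)/4)/4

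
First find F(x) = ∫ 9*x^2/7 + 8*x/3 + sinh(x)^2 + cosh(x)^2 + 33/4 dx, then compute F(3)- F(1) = -sinh(2)/2 + 1609/42 + sinh(6)/2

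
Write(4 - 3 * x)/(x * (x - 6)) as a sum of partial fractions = -7/(3*(x - 6)) - 2/(3*x)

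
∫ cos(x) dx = sin(x) + C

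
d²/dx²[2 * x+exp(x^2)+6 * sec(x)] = 4*x^2*exp(x^2) + 2*exp(x^2) - 6/cos(x) + 12/cos(x)^3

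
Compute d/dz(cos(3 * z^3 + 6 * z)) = -3*(3*z^2 + 2)*sin(3*z*(z^2 + 2))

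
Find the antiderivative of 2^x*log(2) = 2^x + C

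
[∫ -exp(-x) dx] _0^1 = -1 + exp(-1)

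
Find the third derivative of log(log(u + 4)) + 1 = (2*log(u + 4)^2 + 3*log(u + 4) + 2)/(u^3*log(u + 4)^3 + 12*u^2*log(u + 4)^3 + 48*u*log(u + 4)^3 + 64*log(u + 4)^3)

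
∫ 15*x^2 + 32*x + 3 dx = 5*x^3 + 16*x^2 + 3*x + C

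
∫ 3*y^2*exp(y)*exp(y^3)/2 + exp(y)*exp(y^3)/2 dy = exp(y*(y^2 + 1))/2 + C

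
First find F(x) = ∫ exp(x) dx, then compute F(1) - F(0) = -1 + E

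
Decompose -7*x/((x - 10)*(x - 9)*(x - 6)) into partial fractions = -7/(2*(x - 6)) + 21/(x - 9) - 35/(2*(x - 10))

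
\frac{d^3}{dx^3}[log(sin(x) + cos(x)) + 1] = 2*cos(x + pi/4)/sin(x + pi/4)^3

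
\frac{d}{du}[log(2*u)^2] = (2*log(u) + 2*log(2))/u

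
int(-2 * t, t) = -t^2 + C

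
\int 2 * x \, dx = x^2 + C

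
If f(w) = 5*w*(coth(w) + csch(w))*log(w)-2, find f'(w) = (-5*w*log(w)*cosh(w) - 5*w*log(w) + 5*log(w)*sinh(w) + 5*log(w)*sinh(2*w)/2 + 5*sinh(w) + 5*sinh(2*w)/2)/sinh(w)^2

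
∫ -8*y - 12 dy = -4*y^2 - 12*y + C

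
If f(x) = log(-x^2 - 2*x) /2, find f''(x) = (-x^2 - 2*x - 2)/(x^4 + 4*x^3 + 4*x^2)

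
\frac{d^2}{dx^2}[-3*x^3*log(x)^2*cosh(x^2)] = -6*x*(2*x^4*log(x)^2*cosh(x^2) + 7*x^2*log(x)^2*sinh(x^2) + 4*x^2*log(x)*sinh(x^2) + 3*log(x)^2*cosh(x^2) + 5*log(x)*cosh(x^2) + cosh(x^2))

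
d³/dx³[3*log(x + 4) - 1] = 6/(x^3 + 12*x^2 + 48*x + 64)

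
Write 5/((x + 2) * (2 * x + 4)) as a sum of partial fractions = 5/(2*(x + 2)^2)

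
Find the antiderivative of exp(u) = exp(u) + C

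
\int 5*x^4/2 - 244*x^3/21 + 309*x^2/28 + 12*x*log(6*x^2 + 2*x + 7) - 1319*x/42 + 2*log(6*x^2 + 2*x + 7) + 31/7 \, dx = (6*x^2 + 2*x + 7)*log(6*x^2 + 2*x + 7) + (21*x^2 + 4*x + 168)*(2*x^3 - 12*x^2 + x + 9)/84 + C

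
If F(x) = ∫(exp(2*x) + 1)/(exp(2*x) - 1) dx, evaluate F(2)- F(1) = -log(E - exp(-1)) + log(-exp(-2) + exp(2))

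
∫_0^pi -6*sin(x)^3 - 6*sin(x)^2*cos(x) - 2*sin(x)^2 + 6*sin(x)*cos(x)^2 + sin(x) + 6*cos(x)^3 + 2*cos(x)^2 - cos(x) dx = -2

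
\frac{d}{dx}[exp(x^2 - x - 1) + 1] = (2*x - 1)*exp(x^2 - x - 1)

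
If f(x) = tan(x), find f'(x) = cos(x)^(-2)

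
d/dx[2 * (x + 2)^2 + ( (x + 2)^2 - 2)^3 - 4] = 6*x^5 + 60*x^4 + 216*x^3 + 336*x^2 + 220*x + 56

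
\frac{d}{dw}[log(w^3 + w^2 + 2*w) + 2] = (3*w^2 + 2*w + 2)/(w^3 + w^2 + 2*w)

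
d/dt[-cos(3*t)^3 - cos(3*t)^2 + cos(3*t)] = -3*sin(3*t)/4 + 3*sin(6*t) + 9*sin(9*t)/4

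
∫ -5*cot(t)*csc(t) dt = 5*csc(t) + C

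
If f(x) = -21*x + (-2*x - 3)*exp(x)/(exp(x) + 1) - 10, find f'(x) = (-2*x*exp(x) - 23*exp(2*x) - 47*exp(x) - 21)/(exp(2*x) + 2*exp(x) + 1)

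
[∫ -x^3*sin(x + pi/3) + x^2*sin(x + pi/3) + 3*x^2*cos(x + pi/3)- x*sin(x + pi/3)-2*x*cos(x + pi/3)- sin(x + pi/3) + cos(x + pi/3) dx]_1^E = (-exp(2) + 1 + E + exp(3))*cos(pi/3 + E) - 2*cos(1 + pi/3)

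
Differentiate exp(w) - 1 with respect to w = exp(w)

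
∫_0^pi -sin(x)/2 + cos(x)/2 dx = -1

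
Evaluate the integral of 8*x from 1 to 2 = 12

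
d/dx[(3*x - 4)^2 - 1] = 18*x - 24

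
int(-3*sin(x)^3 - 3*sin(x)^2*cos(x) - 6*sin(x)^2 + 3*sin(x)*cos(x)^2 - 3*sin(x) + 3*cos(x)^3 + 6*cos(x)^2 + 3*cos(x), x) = (sqrt(2)*sin(x + pi/4) + 1)^3 + C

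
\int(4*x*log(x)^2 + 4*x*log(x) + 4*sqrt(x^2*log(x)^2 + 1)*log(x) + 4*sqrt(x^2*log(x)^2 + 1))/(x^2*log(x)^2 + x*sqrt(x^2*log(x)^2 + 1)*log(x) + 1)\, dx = 4*log(x*log(x) + sqrt(x^2*log(x)^2 + 1)) + C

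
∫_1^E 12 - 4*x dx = 8 - 2*(-3 + E)^2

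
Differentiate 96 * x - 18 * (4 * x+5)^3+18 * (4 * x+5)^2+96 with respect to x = -3456*x^2 - 8064*x - 4584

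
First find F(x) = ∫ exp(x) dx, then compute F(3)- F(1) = -E + exp(3)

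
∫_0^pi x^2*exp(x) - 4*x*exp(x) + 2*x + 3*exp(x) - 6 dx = -18 + (-3 + pi)^2*(1 + exp(pi))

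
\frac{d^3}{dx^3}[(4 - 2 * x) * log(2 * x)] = (2*x + 8)/x^3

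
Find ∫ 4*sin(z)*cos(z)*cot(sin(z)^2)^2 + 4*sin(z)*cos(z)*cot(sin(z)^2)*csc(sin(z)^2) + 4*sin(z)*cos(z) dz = -2*cot(sin(z)^2) - 2*csc(sin(z)^2) + C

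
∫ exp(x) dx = exp(x) + C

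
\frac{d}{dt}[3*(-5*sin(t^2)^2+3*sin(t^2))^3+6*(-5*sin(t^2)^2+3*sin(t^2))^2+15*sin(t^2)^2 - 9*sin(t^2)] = 6*t*(-750*sin(t^2)^5 + 1125*sin(t^2)^4 - 340*sin(t^2)^3 - 99*sin(t^2)^2 + 46*sin(t^2) - 3)*cos(t^2)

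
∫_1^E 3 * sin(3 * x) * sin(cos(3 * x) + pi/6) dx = -cos(cos(3) + pi/6) + cos(cos(3*E) + pi/6)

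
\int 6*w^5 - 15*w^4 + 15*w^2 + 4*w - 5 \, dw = w^6 - 3*w^5 + 5*w^3 + 2*w^2 - 5*w + C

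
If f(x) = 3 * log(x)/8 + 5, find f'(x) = 3/(8*x)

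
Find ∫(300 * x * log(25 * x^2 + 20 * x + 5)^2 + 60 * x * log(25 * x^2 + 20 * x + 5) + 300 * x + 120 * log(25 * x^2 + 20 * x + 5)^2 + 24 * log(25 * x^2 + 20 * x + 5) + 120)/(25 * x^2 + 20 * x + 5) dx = (10*log((5*x + 2)^2 + 1)^2 + 3*log((5*x + 2)^2 + 1) + 30)*log((5*x + 2)^2 + 1)/5 + C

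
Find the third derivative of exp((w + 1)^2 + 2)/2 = 4*w^3*exp(w^2 + 2*w + 3) + 12*w^2*exp(w^2 + 2*w + 3) + 18*w*exp(w^2 + 2*w + 3) + 10*exp(w^2 + 2*w + 3)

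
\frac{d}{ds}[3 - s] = -1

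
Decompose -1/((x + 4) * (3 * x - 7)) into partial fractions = -3/(19*(3*x - 7)) + 1/(19*(x + 4))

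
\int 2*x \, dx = x^2 + C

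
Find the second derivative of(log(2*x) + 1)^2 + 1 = (-2*log(x) - 2*log(2))/x^2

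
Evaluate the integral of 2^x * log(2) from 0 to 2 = 3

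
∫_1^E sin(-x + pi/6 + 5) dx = sin(-5 + pi/3 + E) - cos(pi/6 + 4)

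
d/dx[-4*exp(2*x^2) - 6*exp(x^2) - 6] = -16*x*exp(2*x^2) - 12*x*exp(x^2)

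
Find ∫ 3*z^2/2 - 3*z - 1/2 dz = z^3/2 - 3*z^2/2 - z/2 + C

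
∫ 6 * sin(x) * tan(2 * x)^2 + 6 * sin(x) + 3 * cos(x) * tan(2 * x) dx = 3*sin(x)*tan(2*x) + C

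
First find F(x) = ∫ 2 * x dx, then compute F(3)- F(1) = 8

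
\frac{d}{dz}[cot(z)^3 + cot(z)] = -1 - 4/tan(z)^2 - 3/tan(z)^4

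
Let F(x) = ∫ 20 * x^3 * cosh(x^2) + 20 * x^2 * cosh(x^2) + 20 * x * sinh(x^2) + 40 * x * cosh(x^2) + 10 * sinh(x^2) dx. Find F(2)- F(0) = 80*sinh(4)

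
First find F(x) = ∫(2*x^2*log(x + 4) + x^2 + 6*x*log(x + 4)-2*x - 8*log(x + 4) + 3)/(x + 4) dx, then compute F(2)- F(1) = -2*log(5) + 3*log(6)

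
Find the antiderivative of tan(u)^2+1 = tan(u) + C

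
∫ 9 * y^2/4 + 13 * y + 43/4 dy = 3*y^3/4 + 13*y^2/2 + 43*y/4 + C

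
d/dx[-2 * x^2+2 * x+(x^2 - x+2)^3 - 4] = 6*x^5 - 15*x^4 + 36*x^3 - 39*x^2 + 32*x - 10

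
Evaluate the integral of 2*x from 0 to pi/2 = pi^2/4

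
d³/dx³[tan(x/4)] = 3*tan(x/4)^4/32 + tan(x/4)^2/8 + 1/32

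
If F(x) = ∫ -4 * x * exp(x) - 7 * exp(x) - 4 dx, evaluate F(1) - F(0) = -7*E - 1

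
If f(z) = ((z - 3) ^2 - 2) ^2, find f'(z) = 4*z^3 - 36*z^2 + 100*z - 84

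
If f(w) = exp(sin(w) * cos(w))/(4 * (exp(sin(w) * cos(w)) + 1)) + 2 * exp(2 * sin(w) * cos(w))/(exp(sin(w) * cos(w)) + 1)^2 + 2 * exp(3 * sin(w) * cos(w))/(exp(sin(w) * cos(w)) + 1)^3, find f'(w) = (41*exp(3*sin(2*w)/2) + exp(sin(2*w)/2) + 18*exp(sin(2*w)))*cos(2*w)/(4*(exp(sin(2*w)/2) + 1)^4)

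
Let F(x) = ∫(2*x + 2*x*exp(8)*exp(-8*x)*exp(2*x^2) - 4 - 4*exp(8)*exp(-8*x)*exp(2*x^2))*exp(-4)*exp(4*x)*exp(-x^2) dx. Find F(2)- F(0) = -exp(4) + exp(-4)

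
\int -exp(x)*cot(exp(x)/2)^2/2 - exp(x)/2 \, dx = cot(exp(x)/2) + C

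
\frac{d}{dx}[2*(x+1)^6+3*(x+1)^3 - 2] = 12*x^5 + 60*x^4 + 120*x^3 + 129*x^2 + 78*x + 21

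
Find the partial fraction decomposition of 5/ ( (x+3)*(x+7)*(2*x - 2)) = 5/(64*(x + 7)) - 5/(32*(x + 3)) + 5/(64*(x - 1))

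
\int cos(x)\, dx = sin(x) + C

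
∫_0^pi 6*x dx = 3*pi^2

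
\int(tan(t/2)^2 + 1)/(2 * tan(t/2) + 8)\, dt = log(tan(t/2) + 4) + C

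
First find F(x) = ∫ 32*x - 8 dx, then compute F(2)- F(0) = 48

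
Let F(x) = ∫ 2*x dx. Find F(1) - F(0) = 1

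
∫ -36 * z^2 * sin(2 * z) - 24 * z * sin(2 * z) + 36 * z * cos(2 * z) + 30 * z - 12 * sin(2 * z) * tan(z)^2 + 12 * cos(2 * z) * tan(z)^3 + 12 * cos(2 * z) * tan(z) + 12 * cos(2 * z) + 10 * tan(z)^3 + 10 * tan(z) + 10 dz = (6*cos(2*z) + 5)*(3*z^2 + 2*z + tan(z)^2) + C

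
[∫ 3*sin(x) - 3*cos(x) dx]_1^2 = 3*sqrt(2)*(-sin(pi/4 + 2) + sin(pi/4 + 1))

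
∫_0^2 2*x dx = 4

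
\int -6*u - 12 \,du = -3*u^2 - 12*u + C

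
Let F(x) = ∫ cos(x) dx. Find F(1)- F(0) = sin(1)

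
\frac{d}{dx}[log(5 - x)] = 1/(x - 5)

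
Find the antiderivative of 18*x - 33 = 9*x^2 - 33*x + C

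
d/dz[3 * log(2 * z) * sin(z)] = 3*(z*log(z)*cos(z) + z*log(2)*cos(z) + sin(z))/z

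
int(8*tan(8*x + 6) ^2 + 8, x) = tan(8*x + 6) + C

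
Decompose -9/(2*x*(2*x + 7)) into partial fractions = 9/(7*(2*x + 7)) - 9/(14*x)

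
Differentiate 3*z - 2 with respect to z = 3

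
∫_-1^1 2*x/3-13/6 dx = -13/3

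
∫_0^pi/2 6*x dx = 3*pi^2/4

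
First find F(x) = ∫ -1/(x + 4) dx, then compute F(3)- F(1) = -log(7) + log(5)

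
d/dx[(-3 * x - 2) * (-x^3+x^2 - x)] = 12*x^3 - 3*x^2 + 2*x + 2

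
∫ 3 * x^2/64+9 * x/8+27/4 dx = x^3/64 + 9*x^2/16 + 27*x/4 + C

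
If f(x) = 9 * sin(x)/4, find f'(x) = 9*cos(x)/4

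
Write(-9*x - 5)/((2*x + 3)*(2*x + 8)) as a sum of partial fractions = 17/(10*(2*x + 3)) - 31/(10*(x + 4))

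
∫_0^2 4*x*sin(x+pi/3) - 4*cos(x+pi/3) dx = -8*cos(pi/3 + 2)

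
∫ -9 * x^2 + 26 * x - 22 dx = -3*x^3 + 13*x^2 - 22*x + C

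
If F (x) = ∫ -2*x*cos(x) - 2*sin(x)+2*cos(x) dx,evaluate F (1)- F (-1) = 4*sin(1)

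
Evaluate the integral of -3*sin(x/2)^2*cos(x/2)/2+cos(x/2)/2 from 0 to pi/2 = sqrt(2)/4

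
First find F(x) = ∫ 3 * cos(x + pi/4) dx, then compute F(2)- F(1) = -3*sin(pi/4 + 1) + 3*sin(pi/4 + 2)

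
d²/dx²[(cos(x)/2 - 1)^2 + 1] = cos(x) - cos(2*x)/2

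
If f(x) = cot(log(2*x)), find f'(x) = -1/(x*sin(log(x) + log(2))^2)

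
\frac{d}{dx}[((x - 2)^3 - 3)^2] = 6*x^5 - 60*x^4 + 240*x^3 - 498*x^2 + 552*x - 264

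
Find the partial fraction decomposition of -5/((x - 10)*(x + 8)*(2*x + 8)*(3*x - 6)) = 1/(864*(x + 8)) - 5/(2016*(x + 4)) + 1/(576*(x - 2)) - 5/(12096*(x - 10))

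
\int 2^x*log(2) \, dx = 2^x + C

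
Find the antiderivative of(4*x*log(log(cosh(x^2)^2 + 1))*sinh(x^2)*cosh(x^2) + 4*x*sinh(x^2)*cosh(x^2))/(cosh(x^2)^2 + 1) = log(cosh(x^2)^2 + 1)*log(log(cosh(x^2)^2 + 1)) + C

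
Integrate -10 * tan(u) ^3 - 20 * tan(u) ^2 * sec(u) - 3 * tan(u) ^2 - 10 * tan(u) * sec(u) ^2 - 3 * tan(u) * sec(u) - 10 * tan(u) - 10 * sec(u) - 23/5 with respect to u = -8*u/5 - 5*(tan(u) + sec(u))^2 - 3*tan(u) - 3*sec(u) + C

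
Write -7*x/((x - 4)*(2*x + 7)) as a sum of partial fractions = -49/(15*(2*x + 7)) - 28/(15*(x - 4))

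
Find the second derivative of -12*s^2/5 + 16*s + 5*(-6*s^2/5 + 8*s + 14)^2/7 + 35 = 432*s^2/35 - 576*s/7 + 1352/35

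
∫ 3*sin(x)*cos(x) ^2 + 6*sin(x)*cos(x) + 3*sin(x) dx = -(cos(x) + 1)^3 + C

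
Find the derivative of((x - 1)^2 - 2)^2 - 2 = 4*x^3 - 12*x^2 + 4*x + 4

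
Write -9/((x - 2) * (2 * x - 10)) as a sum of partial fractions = 3/(2*(x - 2)) - 3/(2*(x - 5))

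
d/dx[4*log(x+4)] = 4/(x + 4)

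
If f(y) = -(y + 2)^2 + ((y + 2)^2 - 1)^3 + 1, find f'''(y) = 120*y^3 + 720*y^2 + 1368*y + 816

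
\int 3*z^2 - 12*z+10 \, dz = z^3 - 6*z^2 + 10*z + C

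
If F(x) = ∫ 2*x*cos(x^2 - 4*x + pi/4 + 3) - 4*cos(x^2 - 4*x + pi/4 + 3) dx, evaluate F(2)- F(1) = -sqrt(2)/2 + cos(pi/4 + 1)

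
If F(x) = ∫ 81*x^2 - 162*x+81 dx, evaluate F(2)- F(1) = 27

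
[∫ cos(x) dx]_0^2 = sin(2)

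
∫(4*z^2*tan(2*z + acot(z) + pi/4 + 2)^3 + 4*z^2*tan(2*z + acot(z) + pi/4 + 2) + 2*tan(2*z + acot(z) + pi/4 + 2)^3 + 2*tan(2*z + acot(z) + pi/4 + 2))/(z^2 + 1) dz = tan(2*z + acot(z) + pi/4 + 2)^2 + C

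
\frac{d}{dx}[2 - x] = -1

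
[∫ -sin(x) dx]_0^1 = -1 + cos(1)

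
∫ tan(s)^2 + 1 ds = tan(s) + C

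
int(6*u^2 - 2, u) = 2*u^3 - 2*u + C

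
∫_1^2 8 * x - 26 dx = -14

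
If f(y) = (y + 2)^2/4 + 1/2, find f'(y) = y/2 + 1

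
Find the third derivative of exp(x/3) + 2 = exp(x/3)/27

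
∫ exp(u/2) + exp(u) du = (exp(u/2) + 1)^2 + C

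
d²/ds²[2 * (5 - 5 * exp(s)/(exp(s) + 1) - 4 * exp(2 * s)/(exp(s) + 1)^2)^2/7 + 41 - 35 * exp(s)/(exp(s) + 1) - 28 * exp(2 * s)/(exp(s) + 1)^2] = (429*exp(5*s) + 1682*exp(4*s) - 636*exp(3*s) - 1594*exp(2*s) - 345*exp(s))/(7*exp(6*s) + 42*exp(5*s) + 105*exp(4*s) + 140*exp(3*s) + 105*exp(2*s) + 42*exp(s) + 7)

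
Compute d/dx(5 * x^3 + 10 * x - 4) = 15*x^2 + 10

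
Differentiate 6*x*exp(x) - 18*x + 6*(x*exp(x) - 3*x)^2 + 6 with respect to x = 12*x^2*exp(2*x) - 36*x^2*exp(x) + 12*x*exp(2*x) - 66*x*exp(x) + 108*x + 6*exp(x) - 18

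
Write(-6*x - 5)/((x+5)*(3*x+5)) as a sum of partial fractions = 3/(2*(3*x + 5)) - 5/(2*(x + 5))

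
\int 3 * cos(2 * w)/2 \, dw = 3*sin(2*w)/4 + C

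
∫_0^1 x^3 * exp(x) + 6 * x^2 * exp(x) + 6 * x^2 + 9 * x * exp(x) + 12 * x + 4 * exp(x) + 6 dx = 13 + 8*E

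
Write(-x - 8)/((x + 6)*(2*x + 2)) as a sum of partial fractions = 1/(5*(x + 6)) - 7/(10*(x + 1))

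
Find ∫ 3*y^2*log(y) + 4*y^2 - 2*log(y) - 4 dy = y*(y^2 - 2)*(log(y) + 1) + C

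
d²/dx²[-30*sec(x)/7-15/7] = 30*(1 - 2/cos(x)^2)/(7*cos(x))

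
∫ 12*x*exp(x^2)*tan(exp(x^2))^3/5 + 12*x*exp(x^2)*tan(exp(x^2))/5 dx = 3*tan(exp(x^2))^2/5 + C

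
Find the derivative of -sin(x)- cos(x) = sin(x) - cos(x)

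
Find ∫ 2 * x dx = x^2 + C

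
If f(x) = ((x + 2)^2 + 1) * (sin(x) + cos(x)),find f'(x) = sqrt(2)*x^2*cos(x + pi/4) - 2*x*sin(x) + 6*x*cos(x) - sin(x) + 9*cos(x)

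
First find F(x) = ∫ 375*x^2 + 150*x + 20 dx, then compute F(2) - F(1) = 1120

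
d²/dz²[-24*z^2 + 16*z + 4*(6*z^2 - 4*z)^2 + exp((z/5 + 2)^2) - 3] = 4*z^2*exp(z^2/25 + 4*z/5 + 4)/625 + 1728*z^2 + 16*z*exp(z^2/25 + 4*z/5 + 4)/125 - 1152*z + 18*exp(z^2/25 + 4*z/5 + 4)/25 + 80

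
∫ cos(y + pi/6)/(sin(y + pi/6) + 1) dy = log(sin(y + pi/6) + 1) + C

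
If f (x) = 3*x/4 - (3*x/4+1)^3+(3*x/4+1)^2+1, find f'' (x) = -81*x/32 - 9/4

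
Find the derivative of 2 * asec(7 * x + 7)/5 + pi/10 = 2/(35*x^2*sqrt(1 - 1/(49*x^2 + 98*x + 49)) + 70*x*sqrt(1 - 1/(49*x^2 + 98*x + 49)) + 35*sqrt(1 - 1/(49*x^2 + 98*x + 49)))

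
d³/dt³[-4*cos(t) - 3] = -4*sin(t)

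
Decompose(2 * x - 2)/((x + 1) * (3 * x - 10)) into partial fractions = 14/(13*(3*x - 10)) + 4/(13*(x + 1))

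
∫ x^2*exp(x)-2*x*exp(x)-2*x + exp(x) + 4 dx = ((x - 2)^2 + 1)*(exp(x) - 1) + C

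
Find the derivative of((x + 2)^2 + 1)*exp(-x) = (-x^2 - 2*x - 1)*exp(-x)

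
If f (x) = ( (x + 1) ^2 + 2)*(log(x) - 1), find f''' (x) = (2*x^2 - 2*x + 6)/x^3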